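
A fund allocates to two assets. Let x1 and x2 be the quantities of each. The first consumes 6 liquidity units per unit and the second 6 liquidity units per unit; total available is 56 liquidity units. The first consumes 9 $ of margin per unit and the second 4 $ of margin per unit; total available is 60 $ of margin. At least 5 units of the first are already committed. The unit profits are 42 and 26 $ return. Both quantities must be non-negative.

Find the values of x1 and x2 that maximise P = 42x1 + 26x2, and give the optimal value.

At the optimal vertex, 9x1 + 4x2 = 60 and x1 = 5.
Solving simultaneously gives x1 = 5, x2 = 15/4.

x1 = 5, x2 = 15/4, maximum P = 615/2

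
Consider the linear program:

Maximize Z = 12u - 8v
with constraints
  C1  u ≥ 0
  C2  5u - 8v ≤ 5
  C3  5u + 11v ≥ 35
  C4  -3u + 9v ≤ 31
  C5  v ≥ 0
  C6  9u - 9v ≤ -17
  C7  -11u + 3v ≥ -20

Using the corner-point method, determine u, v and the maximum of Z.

Extreme points and Z = 12u - 8v:
  (0, 35/11) → Z = -280/11
  (0, 31/9) → Z = -248/9
  (8/9, 25/9) → Z = -104/9
  (7/3, 38/9) → Z = -52/9

At the optimal vertex, -3u + 9v = 31 and 9u - 9v = -17.
Solving simultaneously gives u = 7/3, v = 38/9.

u = 7/3, v = 38/9, maximum Z = -52/9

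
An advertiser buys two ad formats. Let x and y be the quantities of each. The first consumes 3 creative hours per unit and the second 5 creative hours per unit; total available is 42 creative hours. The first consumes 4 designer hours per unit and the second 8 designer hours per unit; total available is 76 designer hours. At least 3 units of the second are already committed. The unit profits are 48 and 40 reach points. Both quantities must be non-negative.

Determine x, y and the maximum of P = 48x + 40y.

Feasible corners and P = 48x + 40y:
  (0, 42/5) → P = 336
  (0, 3) → P = 120
  (9, 3) → P = 552

The optimum lies where 3x + 5y = 42 and y = 3.
Solving simultaneously gives x = 9, y = 3.

x = 9, y = 3, maximum P = 552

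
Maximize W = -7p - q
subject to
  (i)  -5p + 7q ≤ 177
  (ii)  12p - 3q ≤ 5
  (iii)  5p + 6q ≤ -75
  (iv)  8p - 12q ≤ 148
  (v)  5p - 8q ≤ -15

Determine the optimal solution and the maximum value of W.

p = -1311/5, q = -162, maximum W = 9987/5

At the optimal vertex, -5p + 7q = 177 and 5p - 8q = -15.
Solving simultaneously gives p = -1311/5, q = -162.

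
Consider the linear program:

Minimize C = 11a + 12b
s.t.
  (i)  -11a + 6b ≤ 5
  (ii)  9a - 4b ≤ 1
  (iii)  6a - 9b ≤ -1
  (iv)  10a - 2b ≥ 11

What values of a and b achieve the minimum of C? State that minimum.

Feasible corners and C = 11a + 12b:
  (13/5, 28/5) → C = 479/5
  (2, 9/2) → C = 76
  (21/11, 89/22) → C = 765/11

At the optimal vertex, 9a - 4b = 1 and 10a - 2b = 11.
Solving simultaneously gives a = 21/11, b = 89/22.

a = 21/11, b = 89/22, minimum C = 765/11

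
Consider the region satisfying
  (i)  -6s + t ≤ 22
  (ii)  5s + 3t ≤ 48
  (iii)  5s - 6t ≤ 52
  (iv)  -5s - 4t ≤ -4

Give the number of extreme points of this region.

4

The feasible vertices (each the meet of two boundaries and inside every other half-plane) are:
  (-18/23, 398/23)
  (-84/29, 134/29)
  (148/15, -4/9)
  (116/25, -24/5)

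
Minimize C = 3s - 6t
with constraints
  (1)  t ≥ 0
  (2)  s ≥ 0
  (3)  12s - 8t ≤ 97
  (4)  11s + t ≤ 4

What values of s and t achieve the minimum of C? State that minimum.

s = 0, t = 4, minimum C = -24

Corner points and C = 3s - 6t:
  (0, 0) → C = 0
  (4/11, 0) → C = 12/11
  (0, 4) → C = -24

The optimum lies where s = 0 and 11s + t = 4.
Solving simultaneously gives s = 0, t = 4.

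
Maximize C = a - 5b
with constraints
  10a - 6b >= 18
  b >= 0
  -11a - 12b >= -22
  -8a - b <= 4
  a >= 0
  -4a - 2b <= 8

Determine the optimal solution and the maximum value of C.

Feasible corners and C = a - 5b:
  (9/5, 0) → C = 9/5
  (58/31, 11/93) → C = 119/93
  (2, 0) → C = 2

The binding constraints are b = 0 and -11a - 12b = -22.
Solving simultaneously gives a = 2, b = 0.

a = 2, b = 0, maximum C = 2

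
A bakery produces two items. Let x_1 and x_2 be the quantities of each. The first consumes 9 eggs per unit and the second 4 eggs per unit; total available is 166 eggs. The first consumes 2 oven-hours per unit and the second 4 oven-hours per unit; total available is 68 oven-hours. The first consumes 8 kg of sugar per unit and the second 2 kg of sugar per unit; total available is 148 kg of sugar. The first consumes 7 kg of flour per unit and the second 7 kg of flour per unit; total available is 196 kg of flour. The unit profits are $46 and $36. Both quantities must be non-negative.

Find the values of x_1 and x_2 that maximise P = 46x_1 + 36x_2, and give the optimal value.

Extreme points and P = 46x_1 + 36x_2:
  (0, 0) → P = 0
  (0, 17) → P = 612
  (166/9, 0) → P = 7636/9
  (14, 10) → P = 1004

x_1 = 14, x_2 = 10, maximum P = 1004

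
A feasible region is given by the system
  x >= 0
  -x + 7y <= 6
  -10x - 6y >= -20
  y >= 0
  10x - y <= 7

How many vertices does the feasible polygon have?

4

Pairwise boundary intersections that survive every other constraint:
  (0, 6/7)
  (0, 0)
  (55/69, 67/69)
  (7/10, 0)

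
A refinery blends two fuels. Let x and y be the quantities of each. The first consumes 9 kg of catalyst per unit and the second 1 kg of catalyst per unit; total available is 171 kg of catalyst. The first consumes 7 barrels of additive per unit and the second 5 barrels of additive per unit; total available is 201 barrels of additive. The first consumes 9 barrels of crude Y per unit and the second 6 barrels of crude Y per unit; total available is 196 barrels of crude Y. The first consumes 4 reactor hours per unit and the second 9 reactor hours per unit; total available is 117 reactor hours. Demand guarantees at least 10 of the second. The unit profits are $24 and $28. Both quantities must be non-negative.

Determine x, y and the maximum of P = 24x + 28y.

Extreme points and P = 24x + 28y:
  (0, 13) → P = 364
  (0, 10) → P = 280
  (27/4, 10) → P = 442

x = 27/4, y = 10, maximum P = 442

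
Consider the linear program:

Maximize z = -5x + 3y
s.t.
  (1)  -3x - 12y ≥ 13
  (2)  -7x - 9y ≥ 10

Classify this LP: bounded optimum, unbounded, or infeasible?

unbounded

From the feasible point (-1/19, -61/57), moving in the direction (-12, 3) keeps every constraint satisfied while z increases without bound.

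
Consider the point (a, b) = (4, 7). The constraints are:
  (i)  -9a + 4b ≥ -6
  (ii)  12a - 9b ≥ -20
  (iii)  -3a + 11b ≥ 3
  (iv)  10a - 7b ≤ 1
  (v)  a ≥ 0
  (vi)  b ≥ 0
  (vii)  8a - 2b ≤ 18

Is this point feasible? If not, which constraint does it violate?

Constraint (i): -9a + 4b = -8, which is not ≥ -6. All other constraints are satisfied.

not feasible — violates (i)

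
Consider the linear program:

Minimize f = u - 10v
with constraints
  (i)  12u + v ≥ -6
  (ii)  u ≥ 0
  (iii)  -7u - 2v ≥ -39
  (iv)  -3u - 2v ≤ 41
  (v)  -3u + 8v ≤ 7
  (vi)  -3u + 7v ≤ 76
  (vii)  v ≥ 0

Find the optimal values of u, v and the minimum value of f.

u = 149/31, v = 83/31, minimum f = -681/31

Extreme points and f = u - 10v:
  (0, 7/8) → f = -35/4
  (0, 0) → f = 0
  (149/31, 83/31) → f = -681/31
  (39/7, 0) → f = 39/7

At the optimal vertex, -7u - 2v = -39 and -3u + 8v = 7.
Solving simultaneously gives u = 149/31, v = 83/31.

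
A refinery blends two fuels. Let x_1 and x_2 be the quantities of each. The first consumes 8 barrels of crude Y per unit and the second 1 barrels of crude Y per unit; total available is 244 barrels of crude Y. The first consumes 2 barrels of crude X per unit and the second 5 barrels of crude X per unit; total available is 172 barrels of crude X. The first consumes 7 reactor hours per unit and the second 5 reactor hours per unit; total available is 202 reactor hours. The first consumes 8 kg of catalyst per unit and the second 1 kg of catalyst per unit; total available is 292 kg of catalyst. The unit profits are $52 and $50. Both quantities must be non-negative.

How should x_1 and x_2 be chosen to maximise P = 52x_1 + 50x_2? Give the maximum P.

x_1 = 6, x_2 = 32, maximum P = 1912

Vertices and P = 52x_1 + 50x_2:
  (0, 0) → P = 0
  (0, 172/5) → P = 1720
  (202/7, 0) → P = 10504/7
  (6, 32) → P = 1912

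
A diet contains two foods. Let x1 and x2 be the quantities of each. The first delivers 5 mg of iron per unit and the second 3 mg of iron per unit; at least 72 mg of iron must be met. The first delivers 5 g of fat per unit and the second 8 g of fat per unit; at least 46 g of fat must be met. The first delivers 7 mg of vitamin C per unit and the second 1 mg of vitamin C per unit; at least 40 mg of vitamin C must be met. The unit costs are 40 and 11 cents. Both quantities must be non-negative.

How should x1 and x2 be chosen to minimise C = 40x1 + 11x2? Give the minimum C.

Feasible corners and C = 40x1 + 11x2:
  (0, 40) → C = 440
  (72/5, 0) → C = 576
  (3, 19) → C = 329
The feasible region is unbounded (it extends along (0, 1), (1, 0)), but C strictly increases along every unbounded feasible direction, so there is no improving ray and the minimum is attained at a vertex.

x1 = 3, x2 = 19, minimum C = 329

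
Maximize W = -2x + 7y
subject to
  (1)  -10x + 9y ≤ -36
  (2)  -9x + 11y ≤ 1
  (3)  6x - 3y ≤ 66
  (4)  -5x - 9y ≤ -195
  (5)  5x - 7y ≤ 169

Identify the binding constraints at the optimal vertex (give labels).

Feasible corners and W = -2x + 7y:
  (243/13, 200/13) → W = 914/13
  (267/17, 220/17) → W = 1006/17
  (393/23, 280/23) → W = 1174/23

The maximum is at (243/13, 200/13). Substituting into each constraint, equality holds for (2) and (3); the remaining constraints have slack.

(2) and (3)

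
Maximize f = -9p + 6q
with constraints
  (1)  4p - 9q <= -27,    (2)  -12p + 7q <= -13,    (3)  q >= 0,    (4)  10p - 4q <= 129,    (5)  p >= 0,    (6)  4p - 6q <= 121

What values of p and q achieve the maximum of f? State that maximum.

p = 851/22, q = 709/11, maximum f = 849/22

Corner points and f = -9p + 6q:
  (153/40, 47/10) → f = -249/40
  (1269/74, 393/37) → f = -6705/74
  (851/22, 709/11) → f = 849/22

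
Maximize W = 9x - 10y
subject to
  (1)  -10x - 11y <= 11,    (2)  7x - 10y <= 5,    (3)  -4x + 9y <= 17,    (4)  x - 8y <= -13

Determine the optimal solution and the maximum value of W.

x = 215/23, y = 139/23, maximum W = 545/23

Feasible corners and W = 9x - 10y:
  (215/23, 139/23) → W = 545/23
  (85/23, 48/23) → W = 285/23
  (-19/23, 35/23) → W = -521/23

At the optimal vertex, 7x - 10y = 5 and -4x + 9y = 17.
Solving simultaneously gives x = 215/23, y = 139/23.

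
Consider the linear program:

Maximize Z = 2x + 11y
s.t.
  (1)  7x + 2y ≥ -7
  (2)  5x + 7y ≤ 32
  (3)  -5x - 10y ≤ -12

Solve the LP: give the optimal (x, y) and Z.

At the optimal vertex, 7x + 2y = -7 and 5x + 7y = 32.
Solving simultaneously gives x = -113/39, y = 259/39.

x = -113/39, y = 259/39, maximum Z = 2623/39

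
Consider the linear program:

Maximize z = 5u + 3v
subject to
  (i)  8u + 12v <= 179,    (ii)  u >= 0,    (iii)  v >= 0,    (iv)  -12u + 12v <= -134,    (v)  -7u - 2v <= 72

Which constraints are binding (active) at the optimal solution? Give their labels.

(i) and (iii)

Vertices and z = 5u + 3v:
  (179/8, 0) → z = 895/8
  (313/20, 269/60) → z = 917/10
  (67/6, 0) → z = 335/6

The maximum is at (179/8, 0). Substituting into each constraint, equality holds for (i) and (iii); the remaining constraints have slack.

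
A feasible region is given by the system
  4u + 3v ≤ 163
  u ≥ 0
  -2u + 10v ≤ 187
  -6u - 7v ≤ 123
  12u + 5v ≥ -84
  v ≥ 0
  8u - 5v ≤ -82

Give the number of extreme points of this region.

3

The feasible vertices (each the meet of two boundaries and inside every other half-plane) are:
  (0, 187/10)
  (0, 82/5)
  (23/14, 666/35)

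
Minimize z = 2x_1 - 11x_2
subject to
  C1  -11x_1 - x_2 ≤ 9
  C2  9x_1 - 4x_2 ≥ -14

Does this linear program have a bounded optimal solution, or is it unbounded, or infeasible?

unbounded

From the feasible point (-50/53, 73/53), moving in the direction (4, 9) keeps every constraint satisfied while z decreases without bound.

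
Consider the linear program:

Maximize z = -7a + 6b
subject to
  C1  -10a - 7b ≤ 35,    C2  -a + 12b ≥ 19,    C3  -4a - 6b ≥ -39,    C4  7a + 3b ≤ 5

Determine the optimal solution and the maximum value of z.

Corner points and z = -7a + 6b:
  (-553/127, 155/127) → z = 4801/127
  (-483/32, 265/16) → z = 6561/32
  (1/29, 46/29) → z = 269/29
  (-29/10, 253/30) → z = 709/10

The optimum lies where -10a - 7b = 35 and -4a - 6b = -39.
Solving simultaneously gives a = -483/32, b = 265/16.

a = -483/32, b = 265/16, maximum z = 6561/32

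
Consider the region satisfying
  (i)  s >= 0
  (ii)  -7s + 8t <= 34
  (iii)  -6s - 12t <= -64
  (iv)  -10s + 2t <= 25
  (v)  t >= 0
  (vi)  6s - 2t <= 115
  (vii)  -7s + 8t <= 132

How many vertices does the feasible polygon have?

4

The feasible vertices (each the meet of two boundaries and inside every other half-plane) are:
  (26/33, 163/33)
  (494/17, 1009/34)
  (32/3, 0)
  (115/6, 0)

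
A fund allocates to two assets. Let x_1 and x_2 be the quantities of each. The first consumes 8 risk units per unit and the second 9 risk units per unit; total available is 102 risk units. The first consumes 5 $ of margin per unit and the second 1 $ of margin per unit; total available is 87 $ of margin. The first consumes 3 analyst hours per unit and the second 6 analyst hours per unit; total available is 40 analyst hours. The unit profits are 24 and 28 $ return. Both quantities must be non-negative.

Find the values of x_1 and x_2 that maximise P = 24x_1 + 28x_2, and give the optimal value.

x_1 = 12, x_2 = 2/3, maximum P = 920/3

Extreme points and P = 24x_1 + 28x_2:
  (0, 0) → P = 0
  (0, 20/3) → P = 560/3
  (51/4, 0) → P = 306
  (12, 2/3) → P = 920/3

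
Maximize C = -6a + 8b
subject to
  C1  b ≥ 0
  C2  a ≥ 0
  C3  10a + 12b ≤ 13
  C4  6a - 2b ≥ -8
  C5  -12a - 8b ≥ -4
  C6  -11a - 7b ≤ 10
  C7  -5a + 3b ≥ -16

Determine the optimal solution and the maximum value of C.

a = 0, b = 1/2, maximum C = 4

Corner points and C = -6a + 8b:
  (0, 0) → C = 0
  (1/3, 0) → C = -2
  (0, 1/2) → C = 4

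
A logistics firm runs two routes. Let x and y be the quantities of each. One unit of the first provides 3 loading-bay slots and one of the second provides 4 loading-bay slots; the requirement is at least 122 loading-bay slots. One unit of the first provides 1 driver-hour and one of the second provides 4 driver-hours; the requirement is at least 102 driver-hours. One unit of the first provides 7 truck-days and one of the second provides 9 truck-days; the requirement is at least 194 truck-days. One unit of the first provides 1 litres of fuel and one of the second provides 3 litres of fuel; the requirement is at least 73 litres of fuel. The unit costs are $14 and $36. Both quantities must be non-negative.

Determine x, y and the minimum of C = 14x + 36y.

x = 10, y = 23, minimum C = 968

Feasible corners and C = 14x + 36y:
  (0, 61/2) → C = 1098
  (102, 0) → C = 1428
  (10, 23) → C = 968
The feasible region is unbounded (it extends along (0, 1), (1, 0)), but C strictly increases along every unbounded feasible direction, so there is no improving ray and the minimum is attained at a vertex.

At the optimal vertex, 3x + 4y = 122 and x + 4y = 102.
Solving simultaneously gives x = 10, y = 23.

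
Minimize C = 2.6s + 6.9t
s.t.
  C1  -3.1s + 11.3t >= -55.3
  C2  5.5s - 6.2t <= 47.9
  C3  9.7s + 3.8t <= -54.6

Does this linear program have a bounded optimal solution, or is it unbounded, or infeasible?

From the feasible point (-40684/12139, -70567/12139), moving in the direction (-11.3, -3.1) keeps every constraint satisfied while C decreases without bound.

unbounded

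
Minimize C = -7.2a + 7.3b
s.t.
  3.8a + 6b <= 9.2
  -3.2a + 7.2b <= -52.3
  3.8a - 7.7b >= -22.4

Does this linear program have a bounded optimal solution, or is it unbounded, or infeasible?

unbounded

From the feasible point (3167/388, -8465/2328), moving in the direction (6, -3.8) keeps every constraint satisfied while C decreases without bound.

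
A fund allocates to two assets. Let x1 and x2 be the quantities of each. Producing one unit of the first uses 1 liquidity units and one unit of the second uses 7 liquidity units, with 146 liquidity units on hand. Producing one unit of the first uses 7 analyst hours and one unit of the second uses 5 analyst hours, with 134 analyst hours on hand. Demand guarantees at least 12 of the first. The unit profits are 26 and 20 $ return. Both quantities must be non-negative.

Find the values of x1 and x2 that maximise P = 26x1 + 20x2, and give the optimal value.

Extreme points and P = 26x1 + 20x2:
  (134/7, 0) → P = 3484/7
  (12, 0) → P = 312
  (12, 10) → P = 512

At the optimal vertex, 7x1 + 5x2 = 134 and x1 = 12.
Solving simultaneously gives x1 = 12, x2 = 10.

x1 = 12, x2 = 10, maximum P = 512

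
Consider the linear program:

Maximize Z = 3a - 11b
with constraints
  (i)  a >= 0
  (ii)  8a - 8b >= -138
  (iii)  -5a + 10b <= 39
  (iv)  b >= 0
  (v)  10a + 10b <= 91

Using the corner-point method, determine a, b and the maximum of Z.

a = 91/10, b = 0, maximum Z = 273/10

Vertices and Z = 3a - 11b:
  (0, 39/10) → Z = -429/10
  (0, 0) → Z = 0
  (52/15, 169/30) → Z = -1547/30
  (91/10, 0) → Z = 273/10

The optimum lies where b = 0 and 10a + 10b = 91.
Solving simultaneously gives a = 91/10, b = 0.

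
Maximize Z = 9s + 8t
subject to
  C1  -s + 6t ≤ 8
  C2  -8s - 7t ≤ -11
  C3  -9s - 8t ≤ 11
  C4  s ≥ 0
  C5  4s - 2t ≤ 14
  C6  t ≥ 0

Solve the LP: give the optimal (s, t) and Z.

s = 50/11, t = 23/11, maximum Z = 634/11

The binding constraints are -s + 6t = 8 and 4s - 2t = 14.
Solving simultaneously gives s = 50/11, t = 23/11.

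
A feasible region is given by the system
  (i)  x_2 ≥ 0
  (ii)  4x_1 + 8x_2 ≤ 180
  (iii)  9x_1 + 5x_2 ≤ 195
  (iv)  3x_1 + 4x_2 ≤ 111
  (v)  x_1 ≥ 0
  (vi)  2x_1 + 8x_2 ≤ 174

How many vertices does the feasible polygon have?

The feasible vertices (each the meet of two boundaries and inside every other half-plane) are:
  (65/3, 0)
  (0, 0)
  (165/13, 210/13)
  (3, 21)
  (0, 87/4)

5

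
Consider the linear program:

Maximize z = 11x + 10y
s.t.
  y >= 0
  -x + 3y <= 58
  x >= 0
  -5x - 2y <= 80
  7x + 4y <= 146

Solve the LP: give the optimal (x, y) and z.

Extreme points and z = 11x + 10y:
  (0, 0) → z = 0
  (146/7, 0) → z = 1606/7
  (0, 58/3) → z = 580/3
  (206/25, 552/25) → z = 7786/25

At the optimal vertex, -x + 3y = 58 and 7x + 4y = 146.
Solving simultaneously gives x = 206/25, y = 552/25.

x = 206/25, y = 552/25, maximum z = 7786/25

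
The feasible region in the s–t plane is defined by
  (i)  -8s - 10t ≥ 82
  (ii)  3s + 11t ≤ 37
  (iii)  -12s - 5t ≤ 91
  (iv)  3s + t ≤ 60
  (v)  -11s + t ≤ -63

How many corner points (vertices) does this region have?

4

Of the 10 pairwise boundary intersections, those satisfying every inequality are:
  (31, -33)
  (274/59, -703/59)
  (391/3, -331)
  (224/67, -1757/67)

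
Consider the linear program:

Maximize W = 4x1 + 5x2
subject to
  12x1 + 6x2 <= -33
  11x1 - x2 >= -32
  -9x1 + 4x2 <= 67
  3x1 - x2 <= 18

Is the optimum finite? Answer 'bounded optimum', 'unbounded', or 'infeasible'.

bounded optimum

Vertices and W = 4x1 + 5x2:
  (-75/26, 7/26) → W = -265/26
  (5/2, -21/2) → W = -85/2
  (-25/4, -147/4) → W = -835/4
The feasible region has finitely many vertices and no improving ray; the maximum is -265/26 at (-75/26, 7/26).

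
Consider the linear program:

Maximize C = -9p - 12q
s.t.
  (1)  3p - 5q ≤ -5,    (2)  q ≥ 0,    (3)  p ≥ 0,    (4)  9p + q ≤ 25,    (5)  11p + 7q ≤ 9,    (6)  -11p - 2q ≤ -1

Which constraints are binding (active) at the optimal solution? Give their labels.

Corner points and C = -9p - 12q:
  (0, 1) → C = -12
  (5/38, 41/38) → C = -537/38
  (0, 9/7) → C = -108/7

The maximum is at (0, 1). Substituting into each constraint, equality holds for (1) and (3); the remaining constraints have slack.

(1) and (3)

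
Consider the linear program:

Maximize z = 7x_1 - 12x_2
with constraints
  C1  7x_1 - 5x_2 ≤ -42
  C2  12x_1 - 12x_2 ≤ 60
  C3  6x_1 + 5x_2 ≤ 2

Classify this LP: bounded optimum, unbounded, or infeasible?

unbounded

From the feasible point (-67/2, -77/2), moving in the direction (-12, -12) keeps every constraint satisfied while z increases without bound.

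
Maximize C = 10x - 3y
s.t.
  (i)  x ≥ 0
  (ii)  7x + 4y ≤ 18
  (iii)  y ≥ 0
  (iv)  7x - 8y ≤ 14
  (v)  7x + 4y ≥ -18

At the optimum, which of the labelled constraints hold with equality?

(ii) and (iv)

Feasible corners and C = 10x - 3y:
  (0, 9/2) → C = -27/2
  (0, 0) → C = 0
  (50/21, 1/3) → C = 479/21
  (2, 0) → C = 20

The maximum is at (50/21, 1/3). Substituting into each constraint, equality holds for (ii) and (iv); the remaining constraints have slack.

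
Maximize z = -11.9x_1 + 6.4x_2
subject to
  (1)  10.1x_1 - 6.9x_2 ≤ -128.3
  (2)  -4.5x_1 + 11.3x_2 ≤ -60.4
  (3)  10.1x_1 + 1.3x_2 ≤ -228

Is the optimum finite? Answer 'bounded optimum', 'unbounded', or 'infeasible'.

unbounded

From the feasible point (-186655/8308, -118739/8308), moving in the direction (-11.3, -4.5) keeps every constraint satisfied while z increases without bound.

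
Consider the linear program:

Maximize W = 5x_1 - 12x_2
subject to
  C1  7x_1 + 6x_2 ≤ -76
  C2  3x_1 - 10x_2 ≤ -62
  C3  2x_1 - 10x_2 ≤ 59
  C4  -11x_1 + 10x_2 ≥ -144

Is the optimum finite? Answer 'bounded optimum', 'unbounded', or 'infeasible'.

Corner points and W = 5x_1 - 12x_2:
  (-283/22, 103/44) → W = -2033/22
  (-121, -301/10) → W = -1219/5
The feasible region has finitely many vertices and no improving ray; the maximum is -2033/22 at (-283/22, 103/44).

bounded optimum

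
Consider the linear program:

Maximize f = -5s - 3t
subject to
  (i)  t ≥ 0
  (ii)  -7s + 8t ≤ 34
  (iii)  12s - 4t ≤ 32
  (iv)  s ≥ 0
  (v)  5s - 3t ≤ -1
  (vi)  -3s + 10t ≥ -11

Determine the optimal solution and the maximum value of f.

s = 0, t = 1/3, maximum f = -1

Vertices and f = -5s - 3t:
  (0, 17/4) → f = -51/4
  (94/19, 163/19) → f = -959/19
  (0, 1/3) → f = -1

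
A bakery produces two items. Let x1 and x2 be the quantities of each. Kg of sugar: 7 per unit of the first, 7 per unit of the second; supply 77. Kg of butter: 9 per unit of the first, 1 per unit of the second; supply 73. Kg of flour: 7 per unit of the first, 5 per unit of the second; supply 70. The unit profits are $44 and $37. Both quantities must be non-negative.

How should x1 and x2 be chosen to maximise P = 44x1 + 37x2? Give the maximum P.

x1 = 15/2, x2 = 7/2, maximum P = 919/2

Vertices and P = 44x1 + 37x2:
  (0, 0) → P = 0
  (0, 11) → P = 407
  (73/9, 0) → P = 3212/9
  (15/2, 7/2) → P = 919/2
  (295/38, 119/38) → P = 17383/38

The binding constraints are 7x1 + 7x2 = 77 and 7x1 + 5x2 = 70.
Solving simultaneously gives x1 = 15/2, x2 = 7/2.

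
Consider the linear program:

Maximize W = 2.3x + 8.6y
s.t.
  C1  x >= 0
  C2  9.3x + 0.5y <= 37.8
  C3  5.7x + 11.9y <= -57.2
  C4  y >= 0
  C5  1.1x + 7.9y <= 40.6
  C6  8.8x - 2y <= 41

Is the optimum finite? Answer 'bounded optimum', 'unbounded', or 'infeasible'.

infeasible

The boundaries x = 0 and 5.7x + 11.9y = -57.2 meet at (0, -572/119), but that point violates y ≥ 0. Every candidate vertex is excluded by some other constraint, so the feasible region is empty.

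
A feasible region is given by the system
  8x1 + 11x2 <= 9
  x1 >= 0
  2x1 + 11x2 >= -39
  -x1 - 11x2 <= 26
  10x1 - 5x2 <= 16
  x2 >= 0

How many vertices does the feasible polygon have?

Pairwise boundary intersections that survive every other constraint:
  (0, 9/11)
  (9/8, 0)
  (0, 0)

3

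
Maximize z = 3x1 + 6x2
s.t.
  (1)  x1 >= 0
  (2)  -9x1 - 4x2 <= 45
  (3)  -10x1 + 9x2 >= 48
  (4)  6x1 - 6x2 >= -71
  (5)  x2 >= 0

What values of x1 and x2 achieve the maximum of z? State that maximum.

x1 = 117/2, x2 = 211/3, maximum z = 1195/2

Extreme points and z = 3x1 + 6x2:
  (0, 16/3) → z = 32
  (0, 71/6) → z = 71
  (117/2, 211/3) → z = 1195/2

At the optimal vertex, -10x1 + 9x2 = 48 and 6x1 - 6x2 = -71.
Solving simultaneously gives x1 = 117/2, x2 = 211/3.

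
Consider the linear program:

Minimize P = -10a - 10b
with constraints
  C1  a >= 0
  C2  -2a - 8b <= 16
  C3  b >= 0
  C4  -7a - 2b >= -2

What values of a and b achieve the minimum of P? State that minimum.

a = 0, b = 1, minimum P = -10

Extreme points and P = -10a - 10b:
  (0, 0) → P = 0
  (0, 1) → P = -10
  (2/7, 0) → P = -20/7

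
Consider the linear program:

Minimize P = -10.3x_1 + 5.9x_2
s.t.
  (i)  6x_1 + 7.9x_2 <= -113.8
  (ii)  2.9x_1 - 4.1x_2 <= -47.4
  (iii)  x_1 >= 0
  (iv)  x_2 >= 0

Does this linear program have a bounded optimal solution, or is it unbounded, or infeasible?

infeasible

The boundaries 6x_1 + 7.9x_2 = -113.8 and x_2 = 0 meet at (-569/30, 0), but that point violates x_1 ≥ 0. Every candidate vertex is excluded by some other constraint, so the feasible region is empty.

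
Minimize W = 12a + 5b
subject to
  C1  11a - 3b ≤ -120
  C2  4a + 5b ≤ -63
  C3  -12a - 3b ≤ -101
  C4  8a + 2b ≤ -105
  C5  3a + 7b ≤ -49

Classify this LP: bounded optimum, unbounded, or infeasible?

infeasible

Constraints -12a - 3b ≤ -101 and 8a + 2b ≤ -105 have parallel boundaries but demand opposite sides — no point can satisfy both, so the region is empty.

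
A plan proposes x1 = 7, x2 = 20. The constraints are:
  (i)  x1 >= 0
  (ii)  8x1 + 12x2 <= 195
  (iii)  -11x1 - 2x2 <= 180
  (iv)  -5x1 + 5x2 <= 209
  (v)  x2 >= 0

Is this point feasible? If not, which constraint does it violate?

not feasible — violates (ii)

Constraint (ii): 8x1 + 12x2 = 296, which is not ≤ 195. All other constraints are satisfied.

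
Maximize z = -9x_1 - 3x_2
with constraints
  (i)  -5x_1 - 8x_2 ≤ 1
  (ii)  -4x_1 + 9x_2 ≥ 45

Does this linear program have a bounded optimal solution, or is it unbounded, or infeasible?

From the feasible point (-369/77, 221/77), moving in the direction (-8, 5) keeps every constraint satisfied while z increases without bound.

unbounded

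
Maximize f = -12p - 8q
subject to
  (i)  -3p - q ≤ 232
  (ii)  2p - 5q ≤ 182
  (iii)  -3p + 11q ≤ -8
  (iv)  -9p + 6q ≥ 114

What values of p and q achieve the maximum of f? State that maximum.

Feasible corners and f = -12p - 8q:
  (-978/17, -1010/17) → f = 19816/17
  (-212/3, -20) → f = 1008
  (-554/11, -622/11) → f = 11624/11
  (-434/27, -46/9) → f = 2104/9

The optimum lies where -3p - q = 232 and 2p - 5q = 182.
Solving simultaneously gives p = -978/17, q = -1010/17.

p = -978/17, q = -1010/17, maximum f = 19816/17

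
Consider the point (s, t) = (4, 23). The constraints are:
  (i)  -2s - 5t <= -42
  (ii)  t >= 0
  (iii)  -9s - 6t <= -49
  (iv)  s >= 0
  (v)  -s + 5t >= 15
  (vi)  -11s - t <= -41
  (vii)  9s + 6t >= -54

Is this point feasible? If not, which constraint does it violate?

feasible

(i): -123 ≤ -42 ✓
(ii): 23 ≥ 0 ✓
(iii): -174 ≤ -49 ✓
(iv): 4 ≥ 0 ✓
(v): 111 ≥ 15 ✓
(vi): -67 ≤ -41 ✓
(vii): 174 ≥ -54 ✓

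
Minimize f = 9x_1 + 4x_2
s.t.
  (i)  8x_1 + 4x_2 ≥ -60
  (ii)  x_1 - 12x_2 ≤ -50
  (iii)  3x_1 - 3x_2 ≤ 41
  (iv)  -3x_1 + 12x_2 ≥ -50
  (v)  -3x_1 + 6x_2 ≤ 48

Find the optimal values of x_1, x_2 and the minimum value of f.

Extreme points and f = 9x_1 + 4x_2:
  (-46/5, 17/5) → f = -346/5
  (214/11, 191/33) → f = 6542/33
  (130/3, 89/3) → f = 1526/3

At the optimal vertex, 8x_1 + 4x_2 = -60 and x_1 - 12x_2 = -50.
Solving simultaneously gives x_1 = -46/5, x_2 = 17/5.

x_1 = -46/5, x_2 = 17/5, minimum f = -346/5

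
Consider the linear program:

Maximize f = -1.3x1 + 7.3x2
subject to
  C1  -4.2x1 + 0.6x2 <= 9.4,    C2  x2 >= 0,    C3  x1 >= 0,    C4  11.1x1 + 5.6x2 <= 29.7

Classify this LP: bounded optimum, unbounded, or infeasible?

bounded optimum

Corner points and f = -1.3x1 + 7.3x2:
  (0, 0) → f = 0
  (99/37, 0) → f = -1287/370
  (0, 297/56) → f = 21681/560
The feasible region has finitely many vertices and no improving ray; the maximum is 21681/560 at (0, 297/56).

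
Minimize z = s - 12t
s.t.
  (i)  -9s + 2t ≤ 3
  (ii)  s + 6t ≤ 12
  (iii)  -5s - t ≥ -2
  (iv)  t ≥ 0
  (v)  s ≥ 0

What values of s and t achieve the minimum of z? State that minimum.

s = 1/19, t = 33/19, minimum z = -395/19

At the optimal vertex, -9s + 2t = 3 and -5s - t = -2.
Solving simultaneously gives s = 1/19, t = 33/19.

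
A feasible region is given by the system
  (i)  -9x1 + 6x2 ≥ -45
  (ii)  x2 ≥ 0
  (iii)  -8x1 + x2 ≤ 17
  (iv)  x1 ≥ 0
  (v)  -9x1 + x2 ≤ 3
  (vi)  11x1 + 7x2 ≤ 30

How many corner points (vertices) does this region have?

The feasible vertices (each the meet of two boundaries and inside every other half-plane) are:
  (0, 0)
  (30/11, 0)
  (0, 3)
  (9/74, 303/74)

4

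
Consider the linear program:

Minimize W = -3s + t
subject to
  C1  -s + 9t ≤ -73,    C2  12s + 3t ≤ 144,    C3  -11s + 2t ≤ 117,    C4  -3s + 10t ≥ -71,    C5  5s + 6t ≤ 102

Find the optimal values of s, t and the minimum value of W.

s = -91/17, t = -148/17, minimum W = 125/17

Extreme points and W = -3s + t:
  (-1199/97, -920/97) → W = 2677/97
  (-91/17, -148/17) → W = 125/17
  (-164/13, -283/26) → W = 701/26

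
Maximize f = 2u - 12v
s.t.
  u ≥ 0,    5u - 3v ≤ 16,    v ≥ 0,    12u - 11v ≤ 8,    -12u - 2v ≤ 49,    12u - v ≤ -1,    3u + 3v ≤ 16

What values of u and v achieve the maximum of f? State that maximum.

At the optimal vertex, u = 0 and 12u - v = -1.
Solving simultaneously gives u = 0, v = 1.

u = 0, v = 1, maximum f = -12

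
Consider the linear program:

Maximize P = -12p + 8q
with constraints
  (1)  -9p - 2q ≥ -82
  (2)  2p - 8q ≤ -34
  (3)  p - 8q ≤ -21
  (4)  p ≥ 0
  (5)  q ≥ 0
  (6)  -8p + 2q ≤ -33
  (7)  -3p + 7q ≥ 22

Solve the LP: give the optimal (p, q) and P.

p = 115/17, q = 359/34, maximum P = 56/17

Corner points and P = -12p + 8q:
  (115/17, 359/34) → P = 56/17
  (530/69, 148/23) → P = -936/23
  (83/15, 169/30) → P = -64/3
  (31/5, 29/5) → P = -28

The binding constraints are -9p - 2q = -82 and -8p + 2q = -33.
Solving simultaneously gives p = 115/17, q = 359/34.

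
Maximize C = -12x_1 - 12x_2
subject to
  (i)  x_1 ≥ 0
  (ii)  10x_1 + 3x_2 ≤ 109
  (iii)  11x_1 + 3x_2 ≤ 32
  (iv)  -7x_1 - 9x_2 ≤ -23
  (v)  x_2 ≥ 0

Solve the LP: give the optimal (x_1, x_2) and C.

Corner points and C = -12x_1 - 12x_2:
  (0, 32/3) → C = -128
  (0, 23/9) → C = -92/3
  (73/26, 29/78) → C = -496/13

The optimum lies where x_1 = 0 and -7x_1 - 9x_2 = -23.
Solving simultaneously gives x_1 = 0, x_2 = 23/9.

x_1 = 0, x_2 = 23/9, maximum C = -92/3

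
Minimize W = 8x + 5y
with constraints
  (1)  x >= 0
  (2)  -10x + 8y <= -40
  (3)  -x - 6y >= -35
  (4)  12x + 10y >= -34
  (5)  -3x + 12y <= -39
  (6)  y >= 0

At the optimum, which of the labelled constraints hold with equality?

(5) and (6)

Vertices and W = 8x + 5y:
  (109/5, 11/5) → W = 927/5
  (35, 0) → W = 280
  (13, 0) → W = 104

The minimum is at (13, 0). Substituting into each constraint, equality holds for (5) and (6); the remaining constraints have slack.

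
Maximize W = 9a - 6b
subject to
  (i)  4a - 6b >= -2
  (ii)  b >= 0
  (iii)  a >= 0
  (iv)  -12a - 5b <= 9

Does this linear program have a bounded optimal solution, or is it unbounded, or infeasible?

From the feasible point (0, 1/3), moving in the direction (6, 4) keeps every constraint satisfied while W increases without bound.

unbounded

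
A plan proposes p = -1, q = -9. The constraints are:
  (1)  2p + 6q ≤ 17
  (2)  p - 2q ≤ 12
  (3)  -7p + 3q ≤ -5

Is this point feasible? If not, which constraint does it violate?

not feasible — violates (2)

Constraint (2): p - 2q = 17, which is not ≤ 12. All other constraints are satisfied.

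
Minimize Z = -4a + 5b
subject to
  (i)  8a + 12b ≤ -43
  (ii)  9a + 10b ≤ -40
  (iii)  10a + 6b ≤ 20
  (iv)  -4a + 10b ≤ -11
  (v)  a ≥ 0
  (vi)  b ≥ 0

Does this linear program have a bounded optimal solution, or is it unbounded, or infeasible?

The boundaries 9a + 10b = -40 and 10a + 6b = 20 meet at (220/23, -290/23), but that point violates b ≥ 0. Every candidate vertex is excluded by some other constraint, so the feasible region is empty.

infeasible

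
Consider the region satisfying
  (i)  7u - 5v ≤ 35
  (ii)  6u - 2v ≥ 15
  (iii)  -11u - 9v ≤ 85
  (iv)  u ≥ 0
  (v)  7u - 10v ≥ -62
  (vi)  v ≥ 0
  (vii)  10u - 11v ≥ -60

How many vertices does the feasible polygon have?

4

Pairwise boundary intersections that survive every other constraint:
  (132/7, 97/5)
  (5, 0)
  (137/23, 477/46)
  (5/2, 0)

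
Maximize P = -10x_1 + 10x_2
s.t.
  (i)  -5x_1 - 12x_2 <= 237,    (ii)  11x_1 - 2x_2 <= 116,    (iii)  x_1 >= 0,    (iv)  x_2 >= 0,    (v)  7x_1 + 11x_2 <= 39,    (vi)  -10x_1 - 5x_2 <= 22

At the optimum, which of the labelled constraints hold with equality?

(iii) and (v)

Vertices and P = -10x_1 + 10x_2:
  (0, 0) → P = 0
  (0, 39/11) → P = 390/11
  (39/7, 0) → P = -390/7

The maximum is at (0, 39/11). Substituting into each constraint, equality holds for (iii) and (v); the remaining constraints have slack.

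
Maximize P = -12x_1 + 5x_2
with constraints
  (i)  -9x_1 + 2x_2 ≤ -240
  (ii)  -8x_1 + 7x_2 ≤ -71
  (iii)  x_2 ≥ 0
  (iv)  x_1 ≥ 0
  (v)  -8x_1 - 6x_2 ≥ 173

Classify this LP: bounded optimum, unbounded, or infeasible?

infeasible

The boundaries -9x_1 + 2x_2 = -240 and -8x_1 + 7x_2 = -71 meet at (1538/47, 1281/47), but that point violates -8x_1 - 6x_2 ≥ 173. Every candidate vertex is excluded by some other constraint, so the feasible region is empty.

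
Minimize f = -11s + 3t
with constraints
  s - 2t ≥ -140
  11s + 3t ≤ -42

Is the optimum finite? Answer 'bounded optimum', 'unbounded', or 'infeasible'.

unbounded

From the feasible point (-504/25, 1498/25), moving in the direction (3, -11) keeps every constraint satisfied while f decreases without bound.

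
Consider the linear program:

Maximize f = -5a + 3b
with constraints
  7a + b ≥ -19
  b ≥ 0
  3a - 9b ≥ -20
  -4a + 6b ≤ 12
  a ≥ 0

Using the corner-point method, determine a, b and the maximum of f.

a = 0, b = 2, maximum f = 6

Corner points and f = -5a + 3b:
  (0, 0) → f = 0
  (2/3, 22/9) → f = 4
  (0, 2) → f = 6
The feasible region is unbounded (it extends along (3, 1), (1, 0)), but f strictly decreases along every unbounded feasible direction, so there is no improving ray and the maximum is attained at a vertex.

At the optimal vertex, -4a + 6b = 12 and a = 0.
Solving simultaneously gives a = 0, b = 2.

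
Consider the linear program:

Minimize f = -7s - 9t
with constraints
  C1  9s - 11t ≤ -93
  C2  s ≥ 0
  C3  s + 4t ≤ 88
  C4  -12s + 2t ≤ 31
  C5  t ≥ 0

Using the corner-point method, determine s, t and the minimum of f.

Extreme points and f = -7s - 9t:
  (0, 93/11) → f = -837/11
  (596/47, 885/47) → f = -12137/47
  (0, 31/2) → f = -279/2
  (26/25, 1087/50) → f = -10147/50

The binding constraints are 9s - 11t = -93 and s + 4t = 88.
Solving simultaneously gives s = 596/47, t = 885/47.

s = 596/47, t = 885/47, minimum f = -12137/47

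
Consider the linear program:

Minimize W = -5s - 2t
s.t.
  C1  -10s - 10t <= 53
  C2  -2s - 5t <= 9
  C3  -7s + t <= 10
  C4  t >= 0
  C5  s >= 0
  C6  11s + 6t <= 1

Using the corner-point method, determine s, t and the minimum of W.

Vertices and W = -5s - 2t:
  (0, 0) → W = 0
  (1/11, 0) → W = -5/11
  (0, 1/6) → W = -1/3

The optimum lies where t = 0 and 11s + 6t = 1.
Solving simultaneously gives s = 1/11, t = 0.

s = 1/11, t = 0, minimum W = -5/11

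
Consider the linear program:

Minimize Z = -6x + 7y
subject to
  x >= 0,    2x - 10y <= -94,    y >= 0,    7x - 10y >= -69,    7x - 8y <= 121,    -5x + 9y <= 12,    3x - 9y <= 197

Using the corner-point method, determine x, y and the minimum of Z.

x = 109/3, y = 50/3, minimum Z = -304/3

Feasible corners and Z = -6x + 7y:
  (109/3, 50/3) → Z = -304/3
  (363/16, 223/16) → Z = -617/16
  (1185/23, 689/23) → Z = -2287/23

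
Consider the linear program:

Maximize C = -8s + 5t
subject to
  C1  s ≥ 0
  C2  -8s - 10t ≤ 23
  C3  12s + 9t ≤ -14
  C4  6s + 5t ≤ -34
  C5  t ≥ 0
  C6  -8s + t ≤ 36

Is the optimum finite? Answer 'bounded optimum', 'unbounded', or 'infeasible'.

infeasible

The boundaries t = 0 and -8s + t = 36 meet at (-9/2, 0), but that point violates s ≥ 0. Every candidate vertex is excluded by some other constraint, so the feasible region is empty.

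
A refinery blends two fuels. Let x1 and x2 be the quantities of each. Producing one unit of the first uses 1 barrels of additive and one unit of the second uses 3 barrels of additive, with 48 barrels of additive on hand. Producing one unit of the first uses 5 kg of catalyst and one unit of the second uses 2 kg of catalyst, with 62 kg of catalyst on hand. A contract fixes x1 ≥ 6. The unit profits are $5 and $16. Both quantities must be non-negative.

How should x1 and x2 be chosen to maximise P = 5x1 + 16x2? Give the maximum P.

x1 = 6, x2 = 14, maximum P = 254

Extreme points and P = 5x1 + 16x2:
  (62/5, 0) → P = 62
  (6, 0) → P = 30
  (90/13, 178/13) → P = 3298/13
  (6, 14) → P = 254

The optimum lies where x1 + 3x2 = 48 and x1 = 6.
Solving simultaneously gives x1 = 6, x2 = 14.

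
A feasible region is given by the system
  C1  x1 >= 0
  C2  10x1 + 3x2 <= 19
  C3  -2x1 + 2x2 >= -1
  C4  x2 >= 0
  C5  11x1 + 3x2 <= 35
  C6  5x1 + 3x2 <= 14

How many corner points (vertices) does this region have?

Pairwise boundary intersections that survive every other constraint:
  (0, 0)
  (0, 14/3)
  (41/26, 14/13)
  (1, 3)
  (1/2, 0)

5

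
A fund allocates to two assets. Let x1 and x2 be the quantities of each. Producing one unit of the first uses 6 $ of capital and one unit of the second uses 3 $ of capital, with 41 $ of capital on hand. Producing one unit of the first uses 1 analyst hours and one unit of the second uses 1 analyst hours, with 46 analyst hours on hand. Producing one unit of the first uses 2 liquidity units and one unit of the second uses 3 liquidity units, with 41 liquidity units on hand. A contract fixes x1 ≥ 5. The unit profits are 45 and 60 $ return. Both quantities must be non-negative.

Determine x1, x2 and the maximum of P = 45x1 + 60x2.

x1 = 5, x2 = 11/3, maximum P = 445

Extreme points and P = 45x1 + 60x2:
  (41/6, 0) → P = 615/2
  (5, 0) → P = 225
  (5, 11/3) → P = 445

The optimum lies where 6x1 + 3x2 = 41 and x1 = 5.
Solving simultaneously gives x1 = 5, x2 = 11/3.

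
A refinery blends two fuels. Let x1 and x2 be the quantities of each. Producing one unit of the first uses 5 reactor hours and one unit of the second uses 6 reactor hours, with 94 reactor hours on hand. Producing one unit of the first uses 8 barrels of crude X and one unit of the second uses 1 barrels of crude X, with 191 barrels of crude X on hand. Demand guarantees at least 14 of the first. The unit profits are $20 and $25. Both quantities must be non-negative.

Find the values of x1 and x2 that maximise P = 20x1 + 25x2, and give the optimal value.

x1 = 14, x2 = 4, maximum P = 380

Extreme points and P = 20x1 + 25x2:
  (94/5, 0) → P = 376
  (14, 0) → P = 280
  (14, 4) → P = 380

At the optimal vertex, 5x1 + 6x2 = 94 and x1 = 14.
Solving simultaneously gives x1 = 14, x2 = 4.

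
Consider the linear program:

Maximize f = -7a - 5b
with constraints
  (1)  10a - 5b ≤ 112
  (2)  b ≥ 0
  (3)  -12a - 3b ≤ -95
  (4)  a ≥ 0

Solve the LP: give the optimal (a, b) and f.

a = 95/12, b = 0, maximum f = -665/12

Feasible corners and f = -7a - 5b:
  (56/5, 0) → f = -392/5
  (95/12, 0) → f = -665/12
  (0, 95/3) → f = -475/3
The feasible region is unbounded (it extends along (0, 1), (1, 2)), but f strictly decreases along every unbounded feasible direction, so there is no improving ray and the maximum is attained at a vertex.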